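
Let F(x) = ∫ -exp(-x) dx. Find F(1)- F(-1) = -E + exp(-1)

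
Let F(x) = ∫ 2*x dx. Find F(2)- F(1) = 3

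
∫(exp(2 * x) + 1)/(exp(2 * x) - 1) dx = log(sinh(x)) + C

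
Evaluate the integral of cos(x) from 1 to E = -sin(1) + sin(E)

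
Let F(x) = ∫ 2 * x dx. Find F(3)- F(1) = 8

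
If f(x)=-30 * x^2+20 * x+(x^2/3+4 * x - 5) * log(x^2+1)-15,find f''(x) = (2*x^4*log(x^2 + 1) - 174*x^4 + 24*x^3 + 4*x^2*log(x^2 + 1) - 320*x^2 + 72*x + 2*log(x^2 + 1) - 210)/(3*x^4 + 6*x^2 + 3)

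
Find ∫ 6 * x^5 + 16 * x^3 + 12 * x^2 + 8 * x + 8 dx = x^6 + 4*x^4 + 4*x^3 + 4*x^2 + 8*x + C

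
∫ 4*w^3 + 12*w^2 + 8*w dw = w^4 + 4*w^3 + 4*w^2 + C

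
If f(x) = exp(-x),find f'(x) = -exp(-x)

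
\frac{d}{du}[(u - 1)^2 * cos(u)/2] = -u^2*sin(u)/2 + u*sin(u) + u*cos(u) - sin(u)/2 - cos(u)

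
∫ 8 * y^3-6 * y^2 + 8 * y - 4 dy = 2*y^4 - 2*y^3 + 4*y^2 - 4*y + C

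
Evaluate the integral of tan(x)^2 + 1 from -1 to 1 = 2*tan(1)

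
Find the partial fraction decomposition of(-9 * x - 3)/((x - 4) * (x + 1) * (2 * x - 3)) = 66/(25*(2*x - 3)) + 6/(25*(x + 1)) - 39/(25*(x - 4))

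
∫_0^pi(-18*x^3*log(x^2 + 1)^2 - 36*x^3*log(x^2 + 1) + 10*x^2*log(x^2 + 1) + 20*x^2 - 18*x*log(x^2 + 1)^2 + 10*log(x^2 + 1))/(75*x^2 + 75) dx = -3*pi^2*log(1 + pi^2)^2/25 + 2*pi*log(1 + pi^2)/15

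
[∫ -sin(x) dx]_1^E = cos(E) - cos(1)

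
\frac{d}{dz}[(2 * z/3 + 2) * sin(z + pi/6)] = 2*z*cos(z + pi/6)/3 + 2*sin(z + pi/6)/3 + 2*cos(z + pi/6)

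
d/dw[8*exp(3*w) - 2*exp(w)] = 24*exp(3*w) - 2*exp(w)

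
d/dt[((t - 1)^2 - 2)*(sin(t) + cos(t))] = sqrt(2)*t^2*cos(t + pi/4) + 4*t*sin(t) - sin(t) - 3*cos(t)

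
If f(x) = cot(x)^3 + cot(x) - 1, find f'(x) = -1 - 4/tan(x)^2 - 3/tan(x)^4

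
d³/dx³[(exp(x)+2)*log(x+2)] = (x^3*exp(x)*log(x + 2) + 6*x^2*exp(x)*log(x + 2) + 3*x^2*exp(x) + 12*x*exp(x)*log(x + 2) + 9*x*exp(x) + 8*exp(x)*log(x + 2) + 8*exp(x) + 4)/(x^3 + 6*x^2 + 12*x + 8)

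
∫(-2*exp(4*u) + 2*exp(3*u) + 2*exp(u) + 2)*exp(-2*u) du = 4*sinh(u) - 2*cosh(2*u) + C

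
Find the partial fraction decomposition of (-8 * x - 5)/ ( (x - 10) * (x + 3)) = -19/(13*(x + 3)) - 85/(13*(x - 10))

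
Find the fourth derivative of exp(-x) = exp(-x)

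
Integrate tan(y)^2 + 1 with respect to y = tan(y) + C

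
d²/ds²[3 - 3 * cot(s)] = -6*cos(s)/sin(s)^3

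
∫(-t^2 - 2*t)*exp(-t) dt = (t + 2)^2*exp(-t) + C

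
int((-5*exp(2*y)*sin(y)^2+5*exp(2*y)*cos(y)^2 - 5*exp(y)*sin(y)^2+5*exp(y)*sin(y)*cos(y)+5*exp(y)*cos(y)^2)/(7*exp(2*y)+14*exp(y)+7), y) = (5*exp(y)*sin(2*y) - 28*exp(y) - 28)/(14*(exp(y) + 1)) + C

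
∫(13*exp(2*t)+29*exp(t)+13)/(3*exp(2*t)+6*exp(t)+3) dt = ((13*t + 72)*(exp(t) + 1)/3 + exp(t))/(exp(t) + 1) + C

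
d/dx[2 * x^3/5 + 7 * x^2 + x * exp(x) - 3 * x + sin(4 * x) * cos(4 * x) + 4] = 6*x^2/5 + x*exp(x) + 14*x + exp(x) - 4*sin(4*x)^2 + 4*cos(4*x)^2 - 3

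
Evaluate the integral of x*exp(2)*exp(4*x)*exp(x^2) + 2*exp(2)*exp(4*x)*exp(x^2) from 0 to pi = -exp(2)/2 + exp(-2 + (2 + pi)^2)/2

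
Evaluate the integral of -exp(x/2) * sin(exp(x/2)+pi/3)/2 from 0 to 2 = cos(pi/3 + E) - cos(1 + pi/3)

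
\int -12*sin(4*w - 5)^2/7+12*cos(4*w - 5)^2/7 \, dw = 3*sin(8*w - 10)/14 + C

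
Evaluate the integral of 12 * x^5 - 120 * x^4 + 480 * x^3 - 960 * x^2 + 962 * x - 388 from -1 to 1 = -1464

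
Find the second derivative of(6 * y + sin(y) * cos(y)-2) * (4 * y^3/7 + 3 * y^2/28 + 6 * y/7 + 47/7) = -8*y^3*sin(2*y)/7 - 3*y^2*sin(2*y)/14 + 24*y^2*cos(2*y)/7 + 288*y^2/7 + 3*y*cos(2*y)/7 - 3*y - 373*sin(2*y)/28 + 12*cos(2*y)/7 + 69/7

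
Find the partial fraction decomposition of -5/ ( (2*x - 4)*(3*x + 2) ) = 15/(16*(3*x + 2)) - 5/(16*(x - 2))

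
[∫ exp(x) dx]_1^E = -E + exp(E)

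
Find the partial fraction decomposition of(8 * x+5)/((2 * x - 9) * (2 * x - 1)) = -9/(8*(2*x - 1)) + 41/(8*(2*x - 9))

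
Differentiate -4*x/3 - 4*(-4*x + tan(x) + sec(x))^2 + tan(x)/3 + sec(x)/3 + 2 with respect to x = 32*x*tan(x)^2 + 32*x*tan(x)*sec(x) - 96*x - 8*tan(x)^3 - 16*tan(x)^2*sec(x) + tan(x)^2/3 - 8*tan(x)*sec(x)^2 + tan(x)*sec(x)/3 + 24*tan(x) + 24*sec(x) - 1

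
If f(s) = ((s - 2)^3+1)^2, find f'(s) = 6*s^5 - 60*s^4 + 240*s^3 - 474*s^2 + 456*s - 168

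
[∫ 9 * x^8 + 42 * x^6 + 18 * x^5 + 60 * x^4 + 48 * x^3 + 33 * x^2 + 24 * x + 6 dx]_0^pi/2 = -1 + (1 + pi + pi^3/8)^3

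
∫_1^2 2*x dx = 3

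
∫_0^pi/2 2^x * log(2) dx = -1 + 2^(pi/2)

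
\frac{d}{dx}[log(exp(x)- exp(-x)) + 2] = (exp(2*x) + 1)/(exp(2*x) - 1)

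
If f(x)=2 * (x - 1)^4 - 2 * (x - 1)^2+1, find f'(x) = 8*x^3 - 24*x^2 + 20*x - 4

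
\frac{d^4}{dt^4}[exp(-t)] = exp(-t)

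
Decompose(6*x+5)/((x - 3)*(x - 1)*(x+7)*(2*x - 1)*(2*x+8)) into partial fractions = 64/(675*(2*x - 1)) - 37/(7200*(x + 7)) + 19/(1890*(x + 4)) - 11/(160*(x - 1)) + 23/(1400*(x - 3))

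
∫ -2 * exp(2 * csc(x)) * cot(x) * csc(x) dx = exp(2*csc(x)) + C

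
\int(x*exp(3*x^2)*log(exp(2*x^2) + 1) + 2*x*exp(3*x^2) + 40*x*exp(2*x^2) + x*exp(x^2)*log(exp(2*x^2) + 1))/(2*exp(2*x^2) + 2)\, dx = (exp(x^2) + 20)*log(exp(2*x^2) + 1)/4 + C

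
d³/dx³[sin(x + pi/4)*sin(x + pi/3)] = -4*cos(2*x + pi/12)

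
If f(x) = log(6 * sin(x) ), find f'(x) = 1/tan(x)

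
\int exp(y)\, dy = exp(y) + C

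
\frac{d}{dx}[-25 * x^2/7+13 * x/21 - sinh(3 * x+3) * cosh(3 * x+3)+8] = -50*x/7 - 3*cosh(6*x + 6) + 13/21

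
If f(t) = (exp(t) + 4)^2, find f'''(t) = 8*exp(2*t) + 8*exp(t)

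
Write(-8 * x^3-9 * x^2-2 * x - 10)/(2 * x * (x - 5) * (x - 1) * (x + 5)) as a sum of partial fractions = -31/(24*(x + 5)) + 29/(48*(x - 1)) - 249/(80*(x - 5)) - 1/(5*x)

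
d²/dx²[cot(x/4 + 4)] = cos(x/4 + 4)/(8*sin(x/4 + 4)^3)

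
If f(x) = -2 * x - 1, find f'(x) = -2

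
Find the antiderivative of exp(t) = exp(t) + C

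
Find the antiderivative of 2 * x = x^2 + C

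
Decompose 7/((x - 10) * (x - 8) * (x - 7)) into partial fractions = 7/(3*(x - 7)) - 7/(2*(x - 8)) + 7/(6*(x - 10))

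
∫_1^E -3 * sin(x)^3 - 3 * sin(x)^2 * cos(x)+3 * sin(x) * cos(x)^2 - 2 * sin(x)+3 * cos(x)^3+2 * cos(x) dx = -(cos(1) + sin(1))^3 + 2*cos(E) - 2*sin(1) - 2*cos(1) + (cos(E) + sin(E))^3 + 2*sin(E)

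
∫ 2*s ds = s^2 + C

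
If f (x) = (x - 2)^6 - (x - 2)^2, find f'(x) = 6*x^5 - 60*x^4 + 240*x^3 - 480*x^2 + 478*x - 188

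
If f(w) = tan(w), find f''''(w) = 24*tan(w)^5 + 40*tan(w)^3 + 16*tan(w)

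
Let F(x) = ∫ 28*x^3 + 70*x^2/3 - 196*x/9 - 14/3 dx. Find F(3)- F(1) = 5992/9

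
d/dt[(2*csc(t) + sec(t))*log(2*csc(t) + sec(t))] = log(2*csc(t) + sec(t))*tan(t)*sec(t) - 2*log(2*csc(t) + sec(t))*cot(t)*csc(t) + tan(t)*sec(t) - 2*cot(t)*csc(t)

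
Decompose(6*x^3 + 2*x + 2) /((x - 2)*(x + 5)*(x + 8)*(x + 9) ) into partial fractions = 2195/(22*(x + 9)) - 1543/(15*(x + 8)) + 379/(42*(x + 5)) + 27/(385*(x - 2))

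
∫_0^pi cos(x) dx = 0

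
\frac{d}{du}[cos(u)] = -sin(u)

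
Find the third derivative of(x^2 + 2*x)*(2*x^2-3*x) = 48*x + 6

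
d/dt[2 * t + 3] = 2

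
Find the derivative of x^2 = 2*x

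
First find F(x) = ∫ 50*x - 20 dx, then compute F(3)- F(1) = 160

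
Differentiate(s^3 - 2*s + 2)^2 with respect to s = 6*s^5 - 16*s^3 + 12*s^2 + 8*s - 8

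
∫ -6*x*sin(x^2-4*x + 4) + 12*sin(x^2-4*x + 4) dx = 3*cos((x - 2)^2) + C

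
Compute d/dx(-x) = -1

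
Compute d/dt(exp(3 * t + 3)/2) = 3*exp(3*t + 3)/2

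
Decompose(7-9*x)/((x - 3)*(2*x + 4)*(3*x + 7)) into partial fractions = 63/(8*(3*x + 7)) - 5/(2*(x + 2)) - 1/(8*(x - 3))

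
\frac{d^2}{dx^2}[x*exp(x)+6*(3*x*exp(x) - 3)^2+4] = 216*x^2*exp(2*x) + 432*x*exp(2*x) - 107*x*exp(x) + 108*exp(2*x) - 214*exp(x)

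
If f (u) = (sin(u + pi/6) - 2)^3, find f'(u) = 3*sin(u + pi/6)^2*cos(u + pi/6) - 6*sin(2*u + pi/3) + 12*cos(u + pi/6)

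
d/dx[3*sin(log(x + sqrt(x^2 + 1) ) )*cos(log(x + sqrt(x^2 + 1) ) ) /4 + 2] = 3*(x + sqrt(x^2 + 1))*cos(2*log(x + sqrt(x^2 + 1)))/(4*x^2 + 4*x*sqrt(x^2 + 1) + 4)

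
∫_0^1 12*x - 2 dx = 4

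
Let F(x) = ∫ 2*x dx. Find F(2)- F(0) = 4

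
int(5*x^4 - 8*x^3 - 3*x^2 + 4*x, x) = x^5 - 2*x^4 - x^3 + 2*x^2 + C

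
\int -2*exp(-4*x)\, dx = exp(-4*x)/2 + C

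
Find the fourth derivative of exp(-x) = exp(-x)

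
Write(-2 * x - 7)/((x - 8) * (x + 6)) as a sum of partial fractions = -5/(14*(x + 6)) - 23/(14*(x - 8))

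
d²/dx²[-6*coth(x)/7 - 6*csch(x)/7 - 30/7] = -6*(cosh(x) + 1)^2/(7*sinh(x)^3)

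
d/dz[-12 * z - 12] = -12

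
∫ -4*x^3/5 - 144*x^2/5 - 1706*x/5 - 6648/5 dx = -x^4/5 - 48*x^3/5 - 853*x^2/5 - 6648*x/5 + C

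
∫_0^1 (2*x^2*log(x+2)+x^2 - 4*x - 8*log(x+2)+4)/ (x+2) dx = -4*log(2) + log(3)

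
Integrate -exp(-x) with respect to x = exp(-x) + C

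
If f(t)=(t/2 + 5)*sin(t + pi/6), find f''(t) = -t*sin(t + pi/6)/2 - 5*sin(t + pi/6) + cos(t + pi/6)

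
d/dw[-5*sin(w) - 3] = -5*cos(w)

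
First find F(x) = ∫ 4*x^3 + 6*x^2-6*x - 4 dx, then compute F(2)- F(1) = 16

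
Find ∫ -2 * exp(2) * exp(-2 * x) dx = exp(2 - 2*x) + C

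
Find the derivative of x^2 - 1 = 2*x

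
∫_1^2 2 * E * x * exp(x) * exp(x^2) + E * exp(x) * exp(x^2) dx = -exp(3) + exp(7)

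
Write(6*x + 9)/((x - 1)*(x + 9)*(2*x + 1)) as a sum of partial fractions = -8/(17*(2*x + 1)) - 9/(34*(x + 9)) + 1/(2*(x - 1))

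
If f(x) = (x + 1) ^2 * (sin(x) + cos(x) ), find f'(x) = -x^2*sin(x) + x^2*cos(x) + 4*x*cos(x) + sin(x) + 3*cos(x)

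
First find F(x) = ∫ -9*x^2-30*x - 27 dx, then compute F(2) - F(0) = -138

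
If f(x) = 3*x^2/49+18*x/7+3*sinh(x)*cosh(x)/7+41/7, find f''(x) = 6*sinh(2*x)/7 + 6/49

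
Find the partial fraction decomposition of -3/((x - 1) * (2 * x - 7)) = -6/(5*(2*x - 7)) + 3/(5*(x - 1))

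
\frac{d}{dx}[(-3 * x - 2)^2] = 18*x + 12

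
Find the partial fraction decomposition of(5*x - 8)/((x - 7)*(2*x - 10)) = -17/(4*(x - 5)) + 27/(4*(x - 7))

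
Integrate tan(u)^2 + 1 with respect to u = tan(u) + C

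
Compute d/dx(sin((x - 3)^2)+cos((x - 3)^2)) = -2*x*sin(x^2 - 6*x + 9) + 2*x*cos(x^2 - 6*x + 9) + 6*sin(x^2 - 6*x + 9) - 6*cos(x^2 - 6*x + 9)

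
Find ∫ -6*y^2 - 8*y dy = -2*y^3 - 4*y^2 + C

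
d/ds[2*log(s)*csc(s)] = (-2*s*log(s)*cot(s)*csc(s) + 2*csc(s))/s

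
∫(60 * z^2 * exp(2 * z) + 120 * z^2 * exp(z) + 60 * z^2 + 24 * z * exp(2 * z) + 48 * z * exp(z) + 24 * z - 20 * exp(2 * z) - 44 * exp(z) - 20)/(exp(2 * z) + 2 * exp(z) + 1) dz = ((exp(z) + 1)*(20*z^3 + 12*z^2 - 20*z - 3) - 4*exp(z))/(exp(z) + 1) + C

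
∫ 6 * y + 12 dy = 3*y^2 + 12*y + C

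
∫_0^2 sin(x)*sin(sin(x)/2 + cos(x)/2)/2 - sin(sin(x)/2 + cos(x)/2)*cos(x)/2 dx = -cos(1/2) + cos(cos(2)/2 + sin(2)/2)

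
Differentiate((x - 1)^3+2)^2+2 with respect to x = 6*x^5 - 30*x^4 + 60*x^3 - 48*x^2 + 6*x + 6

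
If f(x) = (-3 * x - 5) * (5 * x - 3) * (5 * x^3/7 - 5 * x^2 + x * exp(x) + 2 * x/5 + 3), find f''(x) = -15*x^3*exp(x) - 1500*x^3/7 - 106*x^2*exp(x) + 5340*x^2/7 - 139*x*exp(x) + 3558*x/7 - 2*exp(x) - 1264/5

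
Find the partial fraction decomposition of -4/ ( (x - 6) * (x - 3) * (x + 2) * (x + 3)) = 2/(27*(x + 3)) - 1/(10*(x + 2)) + 2/(45*(x - 3)) - 1/(54*(x - 6))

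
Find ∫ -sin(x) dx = cos(x) + C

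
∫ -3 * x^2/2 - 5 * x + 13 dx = -x^3/2 - 5*x^2/2 + 13*x + C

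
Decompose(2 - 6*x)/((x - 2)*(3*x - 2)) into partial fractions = 3/(2*(3*x - 2)) - 5/(2*(x - 2))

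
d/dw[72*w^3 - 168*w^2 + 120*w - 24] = 216*w^2 - 336*w + 120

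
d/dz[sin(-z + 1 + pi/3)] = -sin(z - 1 + pi/6)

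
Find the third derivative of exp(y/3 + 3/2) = exp(y/3 + 3/2)/27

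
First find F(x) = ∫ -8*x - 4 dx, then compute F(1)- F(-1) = -8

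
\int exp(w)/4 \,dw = exp(w)/4 + C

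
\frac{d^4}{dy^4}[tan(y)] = 24*tan(y)^5 + 40*tan(y)^3 + 16*tan(y)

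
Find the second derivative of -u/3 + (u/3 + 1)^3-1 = 2*u/9 + 2/3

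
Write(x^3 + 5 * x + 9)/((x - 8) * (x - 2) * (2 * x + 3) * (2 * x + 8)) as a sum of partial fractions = -3/(266*(2*x + 3)) + 5/(48*(x + 4)) - 3/(56*(x - 2)) + 187/(912*(x - 8))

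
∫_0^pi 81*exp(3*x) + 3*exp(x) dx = -30 + 3*exp(pi) + 27*exp(3*pi)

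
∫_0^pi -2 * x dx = -pi^2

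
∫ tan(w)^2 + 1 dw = tan(w) + C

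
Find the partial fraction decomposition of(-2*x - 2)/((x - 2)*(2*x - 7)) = -6/(2*x - 7) + 2/(x - 2)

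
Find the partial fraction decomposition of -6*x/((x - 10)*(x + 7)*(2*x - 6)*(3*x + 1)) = 27/(6200*(3*x + 1)) - 21/(3400*(x + 7)) + 9/(700*(x - 3)) - 30/(3689*(x - 10))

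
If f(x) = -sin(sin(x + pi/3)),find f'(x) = -cos(x + pi/3)*cos(sin(x + pi/3))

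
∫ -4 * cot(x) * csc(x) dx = 4*csc(x) + C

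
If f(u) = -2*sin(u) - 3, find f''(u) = 2*sin(u)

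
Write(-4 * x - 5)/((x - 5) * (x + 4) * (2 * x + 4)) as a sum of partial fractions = 11/(36*(x + 4)) - 3/(28*(x + 2)) - 25/(126*(x - 5))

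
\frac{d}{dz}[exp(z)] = exp(z)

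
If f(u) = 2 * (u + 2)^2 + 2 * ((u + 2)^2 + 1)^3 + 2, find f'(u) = 12*u^5 + 120*u^4 + 504*u^3 + 1104*u^2 + 1264*u + 608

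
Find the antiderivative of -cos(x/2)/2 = -sin(x/2) + C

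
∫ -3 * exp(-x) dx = 3*exp(-x) + C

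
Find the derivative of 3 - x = -1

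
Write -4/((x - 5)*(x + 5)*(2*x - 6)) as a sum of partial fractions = -1/(40*(x + 5)) + 1/(8*(x - 3)) - 1/(10*(x - 5))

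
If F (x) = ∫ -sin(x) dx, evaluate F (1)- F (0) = -1 + cos(1)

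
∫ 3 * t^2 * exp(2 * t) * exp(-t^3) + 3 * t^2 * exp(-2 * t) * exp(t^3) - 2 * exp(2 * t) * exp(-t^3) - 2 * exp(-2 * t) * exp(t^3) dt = 2*sinh(t*(t^2 - 2)) + C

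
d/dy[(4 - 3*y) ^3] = -81*y^2 + 216*y - 144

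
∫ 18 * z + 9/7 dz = 9*z^2 + 9*z/7 + C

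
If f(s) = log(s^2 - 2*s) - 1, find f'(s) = (2*s - 2)/(s^2 - 2*s)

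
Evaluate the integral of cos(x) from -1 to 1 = 2*sin(1)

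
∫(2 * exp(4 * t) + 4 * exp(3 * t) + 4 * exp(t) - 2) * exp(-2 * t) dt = (exp(2*t) + 2*exp(t) - 1)^2*exp(-2*t) + C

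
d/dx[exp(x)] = exp(x)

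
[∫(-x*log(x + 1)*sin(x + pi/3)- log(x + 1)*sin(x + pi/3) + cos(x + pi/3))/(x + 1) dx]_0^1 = log(2)*cos(1 + pi/3)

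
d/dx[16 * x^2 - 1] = 32*x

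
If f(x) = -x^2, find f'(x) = -2*x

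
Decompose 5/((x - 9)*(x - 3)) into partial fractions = -5/(6*(x - 3)) + 5/(6*(x - 9))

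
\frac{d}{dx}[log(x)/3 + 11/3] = 1/(3*x)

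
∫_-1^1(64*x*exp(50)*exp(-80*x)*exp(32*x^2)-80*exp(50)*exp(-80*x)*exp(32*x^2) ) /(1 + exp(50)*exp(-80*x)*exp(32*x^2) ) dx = -log(1 + exp(162)) + log(1 + exp(2))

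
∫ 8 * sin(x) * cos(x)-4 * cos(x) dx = (2*sin(x) - 1)^2 + C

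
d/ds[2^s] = 2^s*log(2)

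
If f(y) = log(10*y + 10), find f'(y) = 1/(y + 1)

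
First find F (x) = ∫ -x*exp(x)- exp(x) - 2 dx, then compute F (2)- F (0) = -2*exp(2) - 4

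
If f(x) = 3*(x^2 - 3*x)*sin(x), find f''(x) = -3*x^2*sin(x) + 9*x*sin(x) + 12*x*cos(x) + 6*sin(x) - 18*cos(x)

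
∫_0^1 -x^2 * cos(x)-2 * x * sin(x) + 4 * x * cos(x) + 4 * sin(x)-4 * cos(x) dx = -sin(1)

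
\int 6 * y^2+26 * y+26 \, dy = 2*y^3 + 13*y^2 + 26*y + C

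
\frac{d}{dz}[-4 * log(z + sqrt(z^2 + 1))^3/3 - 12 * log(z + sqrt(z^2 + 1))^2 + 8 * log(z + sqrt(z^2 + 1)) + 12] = (-4*z*log(z + sqrt(z^2 + 1))^2 - 24*z*log(z + sqrt(z^2 + 1)) + 8*z - 4*sqrt(z^2 + 1)*log(z + sqrt(z^2 + 1))^2 - 24*sqrt(z^2 + 1)*log(z + sqrt(z^2 + 1)) + 8*sqrt(z^2 + 1))/(z^2 + z*sqrt(z^2 + 1) + 1)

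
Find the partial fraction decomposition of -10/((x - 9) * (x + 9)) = 5/(9*(x + 9)) - 5/(9*(x - 9))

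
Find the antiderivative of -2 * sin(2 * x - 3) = cos(2*x - 3) + C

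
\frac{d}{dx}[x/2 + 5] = 1/2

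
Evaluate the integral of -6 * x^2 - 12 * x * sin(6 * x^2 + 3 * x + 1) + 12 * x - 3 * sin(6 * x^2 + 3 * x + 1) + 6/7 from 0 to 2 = -cos(1) + cos(31) + 68/7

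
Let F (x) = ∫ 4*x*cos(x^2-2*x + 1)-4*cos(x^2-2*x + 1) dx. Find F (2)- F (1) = 2*sin(1)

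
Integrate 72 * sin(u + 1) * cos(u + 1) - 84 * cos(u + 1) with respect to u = 12*(3*sin(u + 1) - 7)*sin(u + 1) + C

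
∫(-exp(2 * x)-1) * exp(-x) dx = -2*sinh(x) + C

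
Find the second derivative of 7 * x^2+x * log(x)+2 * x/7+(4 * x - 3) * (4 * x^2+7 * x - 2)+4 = (96*x^2 + 46*x + 1)/x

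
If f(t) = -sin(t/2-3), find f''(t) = sin(t/2 - 3)/4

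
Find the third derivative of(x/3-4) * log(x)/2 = (-x - 24)/(6*x^3)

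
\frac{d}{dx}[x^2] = 2*x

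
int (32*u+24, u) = 16*u^2 + 24*u + C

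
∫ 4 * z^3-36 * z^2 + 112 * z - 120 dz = z^4 - 12*z^3 + 56*z^2 - 120*z + C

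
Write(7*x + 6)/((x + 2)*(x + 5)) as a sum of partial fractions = 29/(3*(x + 5)) - 8/(3*(x + 2))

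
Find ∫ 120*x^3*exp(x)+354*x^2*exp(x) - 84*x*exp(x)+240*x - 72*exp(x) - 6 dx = 6*(4*x + 3)*(5*x - 4)*(x*exp(x) + 1) + C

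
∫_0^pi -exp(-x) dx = -1 + exp(-pi)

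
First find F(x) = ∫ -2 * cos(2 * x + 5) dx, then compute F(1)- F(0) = sin(5) - sin(7)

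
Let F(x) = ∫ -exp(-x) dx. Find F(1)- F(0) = -1 + exp(-1)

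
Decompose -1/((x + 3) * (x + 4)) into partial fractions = 1/(x + 4) - 1/(x + 3)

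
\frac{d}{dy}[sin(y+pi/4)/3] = cos(y + pi/4)/3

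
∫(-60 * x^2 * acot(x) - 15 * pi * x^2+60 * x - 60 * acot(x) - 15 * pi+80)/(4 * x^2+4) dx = -5*(3*x + 4)*(4*acot(x) + pi)/4 + C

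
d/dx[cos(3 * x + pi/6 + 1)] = -3*sin(3*x + pi/6 + 1)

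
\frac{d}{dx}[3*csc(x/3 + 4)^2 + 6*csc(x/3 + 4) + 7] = -2*(1 + 1/sin(x/3 + 4))*cos(x/3 + 4)/sin(x/3 + 4)^2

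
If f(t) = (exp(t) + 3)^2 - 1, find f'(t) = 2*exp(2*t) + 6*exp(t)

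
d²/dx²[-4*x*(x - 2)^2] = 32 - 24*x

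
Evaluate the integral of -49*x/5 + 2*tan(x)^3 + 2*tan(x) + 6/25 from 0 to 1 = -233/50 + tan(1)^2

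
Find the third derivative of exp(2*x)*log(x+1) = (8*x^3*exp(2*x)*log(x + 1) + 24*x^2*exp(2*x)*log(x + 1) + 12*x^2*exp(2*x) + 24*x*exp(2*x)*log(x + 1) + 18*x*exp(2*x) + 8*exp(2*x)*log(x + 1) + 8*exp(2*x))/(x^3 + 3*x^2 + 3*x + 1)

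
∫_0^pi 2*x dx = pi^2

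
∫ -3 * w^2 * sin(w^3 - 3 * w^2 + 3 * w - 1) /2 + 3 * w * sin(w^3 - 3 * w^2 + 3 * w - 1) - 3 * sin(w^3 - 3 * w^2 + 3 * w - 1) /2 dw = cos((w - 1)^3)/2 + C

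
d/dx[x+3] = 1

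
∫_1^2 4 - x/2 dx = 13/4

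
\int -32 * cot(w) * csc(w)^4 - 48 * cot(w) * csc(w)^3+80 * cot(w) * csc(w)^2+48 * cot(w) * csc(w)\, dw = 8*(csc(w)^3 + 2*csc(w)^2 - 5*csc(w) - 6)*csc(w) + C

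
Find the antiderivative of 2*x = x^2 + C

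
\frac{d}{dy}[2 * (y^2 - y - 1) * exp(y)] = 2*y^2*exp(y) + 2*y*exp(y) - 4*exp(y)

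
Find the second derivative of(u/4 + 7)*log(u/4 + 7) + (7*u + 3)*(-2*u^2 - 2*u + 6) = (-336*u^2 - 9568*u - 4479)/(4*u + 112)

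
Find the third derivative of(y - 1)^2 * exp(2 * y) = 8*y^2*exp(2*y) + 8*y*exp(2*y) - 4*exp(2*y)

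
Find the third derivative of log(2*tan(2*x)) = 16*tan(2*x)^3 + 16*tan(2*x) + 16/tan(2*x) + 16/tan(2*x)^3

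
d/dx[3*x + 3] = 3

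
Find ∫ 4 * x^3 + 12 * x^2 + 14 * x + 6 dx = x^4 + 4*x^3 + 7*x^2 + 6*x + C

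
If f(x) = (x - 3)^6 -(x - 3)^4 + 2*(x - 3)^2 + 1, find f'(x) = 6*x^5 - 90*x^4 + 536*x^3 - 1584*x^2 + 2326*x - 1362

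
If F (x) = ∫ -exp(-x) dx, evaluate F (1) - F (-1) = -E + exp(-1)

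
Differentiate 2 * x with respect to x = 2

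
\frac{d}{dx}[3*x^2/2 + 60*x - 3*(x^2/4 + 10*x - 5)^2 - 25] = -3*x^3/4 - 45*x^2 - 582*x + 360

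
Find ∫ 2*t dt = t^2 + C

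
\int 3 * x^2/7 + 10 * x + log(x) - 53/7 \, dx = x*(x^2 + 35*x + 7*log(x) - 60)/7 + C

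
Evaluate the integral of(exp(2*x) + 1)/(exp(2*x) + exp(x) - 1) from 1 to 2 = -log(-exp(-1) + 1 + E) + log(-exp(-2) + 1 + exp(2))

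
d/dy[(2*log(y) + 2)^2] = (8*log(y) + 8)/y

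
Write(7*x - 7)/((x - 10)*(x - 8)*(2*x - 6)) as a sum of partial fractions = 1/(5*(x - 3)) - 49/(20*(x - 8)) + 9/(4*(x - 10))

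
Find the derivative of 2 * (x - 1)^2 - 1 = 4*x - 4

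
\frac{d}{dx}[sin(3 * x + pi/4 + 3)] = 3*cos(3*x + pi/4 + 3)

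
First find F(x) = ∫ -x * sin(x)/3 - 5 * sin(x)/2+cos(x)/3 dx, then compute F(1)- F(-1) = 2*cos(1)/3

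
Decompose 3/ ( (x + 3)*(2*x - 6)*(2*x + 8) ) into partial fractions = 3/(28*(x + 4)) - 1/(8*(x + 3)) + 1/(56*(x - 3))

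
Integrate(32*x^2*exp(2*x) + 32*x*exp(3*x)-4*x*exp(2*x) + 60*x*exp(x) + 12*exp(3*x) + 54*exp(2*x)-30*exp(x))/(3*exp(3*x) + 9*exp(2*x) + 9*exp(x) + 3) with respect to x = 2*(2*(2*x - 3)^2*exp(2*x) + 15*(2*x - 3)*(exp(x) + 1)*exp(x) - 3*(exp(x) + 1)^2)/(3*(exp(x) + 1)^2) + C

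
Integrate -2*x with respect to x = -x^2 + C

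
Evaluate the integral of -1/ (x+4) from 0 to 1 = -log(5) + log(4)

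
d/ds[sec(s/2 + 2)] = tan(s/2 + 2)*sec(s/2 + 2)/2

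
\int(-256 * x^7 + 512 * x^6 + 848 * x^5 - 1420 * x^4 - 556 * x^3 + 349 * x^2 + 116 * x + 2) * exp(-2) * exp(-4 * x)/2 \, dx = x*(2*x + 1)*(16*x^2 + 28*x + 1)*(2*x^3 - 5*x^2 + 2*x + 2)*exp(-4*x - 2)/2 + C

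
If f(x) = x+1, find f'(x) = 1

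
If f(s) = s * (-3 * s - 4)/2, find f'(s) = -3*s - 2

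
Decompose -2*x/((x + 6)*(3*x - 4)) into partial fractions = -4/(11*(3*x - 4)) - 6/(11*(x + 6))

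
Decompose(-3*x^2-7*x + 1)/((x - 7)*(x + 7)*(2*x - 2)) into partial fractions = -97/(224*(x + 7)) + 3/(32*(x - 1)) - 65/(56*(x - 7))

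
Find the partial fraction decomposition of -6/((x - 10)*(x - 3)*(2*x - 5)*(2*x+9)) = 4/(1015*(2*x + 9)) - 4/(35*(2*x - 5)) + 2/(35*(x - 3)) - 2/(1015*(x - 10))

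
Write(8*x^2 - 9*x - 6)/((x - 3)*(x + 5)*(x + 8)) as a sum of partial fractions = 578/(33*(x + 8)) - 239/(24*(x + 5)) + 39/(88*(x - 3))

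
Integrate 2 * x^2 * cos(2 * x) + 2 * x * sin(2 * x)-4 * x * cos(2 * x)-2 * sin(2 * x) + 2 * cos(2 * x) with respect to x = (x - 1)^2*sin(2*x) + C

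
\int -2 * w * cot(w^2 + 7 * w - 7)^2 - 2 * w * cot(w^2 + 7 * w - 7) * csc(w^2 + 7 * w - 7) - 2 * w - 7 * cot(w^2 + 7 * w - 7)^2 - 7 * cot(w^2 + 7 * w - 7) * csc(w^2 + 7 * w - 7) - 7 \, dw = cot(w^2 + 7*w - 7) + csc(w^2 + 7*w - 7) + C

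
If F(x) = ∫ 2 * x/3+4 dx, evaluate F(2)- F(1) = 5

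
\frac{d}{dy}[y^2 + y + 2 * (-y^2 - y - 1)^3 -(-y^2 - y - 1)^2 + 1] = -12*y^5 - 30*y^4 - 52*y^3 - 48*y^2 - 28*y - 7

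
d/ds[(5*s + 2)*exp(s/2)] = 5*s*exp(s/2)/2 + 6*exp(s/2)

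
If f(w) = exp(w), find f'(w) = exp(w)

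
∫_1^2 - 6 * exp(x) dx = -6*exp(2) + 6*E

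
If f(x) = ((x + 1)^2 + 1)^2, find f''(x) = 12*x^2 + 24*x + 16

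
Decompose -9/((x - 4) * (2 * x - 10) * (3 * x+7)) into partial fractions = -81/(836*(3*x + 7)) + 9/(38*(x - 4)) - 9/(44*(x - 5))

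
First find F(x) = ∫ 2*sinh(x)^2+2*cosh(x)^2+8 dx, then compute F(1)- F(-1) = 2*sinh(2) + 16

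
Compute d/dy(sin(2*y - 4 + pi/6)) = 2*cos(2*y - 4 + pi/6)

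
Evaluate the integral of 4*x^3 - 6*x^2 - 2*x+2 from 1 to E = (-2 + E)*(-E + exp(3))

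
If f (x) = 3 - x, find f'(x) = -1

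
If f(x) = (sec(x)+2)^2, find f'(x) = 2*(2 + 1/cos(x))*sin(x)/cos(x)^2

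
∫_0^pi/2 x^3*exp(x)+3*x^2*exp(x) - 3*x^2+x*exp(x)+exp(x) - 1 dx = (-1 + exp(pi/2))*(pi/2 + pi^3/8)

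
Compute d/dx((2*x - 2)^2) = 8*x - 8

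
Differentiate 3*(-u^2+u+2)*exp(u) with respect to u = -3*u^2*exp(u) - 3*u*exp(u) + 9*exp(u)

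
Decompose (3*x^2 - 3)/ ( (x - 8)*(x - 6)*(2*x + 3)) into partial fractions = 1/(19*(2*x + 3)) - 7/(2*(x - 6)) + 189/(38*(x - 8))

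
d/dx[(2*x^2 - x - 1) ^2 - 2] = 16*x^3 - 12*x^2 - 6*x + 2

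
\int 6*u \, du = 3*u^2 + C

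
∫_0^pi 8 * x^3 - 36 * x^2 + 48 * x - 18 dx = -6*pi - 2 + 2*(-pi^2 - 1 + 3*pi)^2 + 2*pi^2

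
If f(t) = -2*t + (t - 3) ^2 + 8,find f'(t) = 2*t - 8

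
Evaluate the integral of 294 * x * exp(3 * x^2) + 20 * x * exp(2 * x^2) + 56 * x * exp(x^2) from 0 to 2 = -82 + 28*exp(4) + 5*exp(8) + 49*exp(12)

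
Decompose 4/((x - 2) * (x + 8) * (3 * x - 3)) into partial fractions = 2/(135*(x + 8)) - 4/(27*(x - 1)) + 2/(15*(x - 2))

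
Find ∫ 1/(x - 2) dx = log(x/2 - 1) + C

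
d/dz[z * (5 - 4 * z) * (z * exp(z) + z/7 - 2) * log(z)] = -4*z^3*exp(z)*log(z) - 7*z^2*exp(z)*log(z) - 4*z^2*exp(z) - 12*z^2*log(z)/7 - 4*z^2/7 + 10*z*exp(z)*log(z) + 5*z*exp(z) + 122*z*log(z)/7 + 61*z/7 - 10*log(z) - 10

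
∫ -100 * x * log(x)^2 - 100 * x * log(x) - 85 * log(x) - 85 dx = 5*x*(-10*x*log(x) - 17)*log(x) + C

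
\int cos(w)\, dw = sin(w) + C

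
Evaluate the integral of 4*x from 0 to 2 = 8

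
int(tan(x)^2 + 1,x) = tan(x) + C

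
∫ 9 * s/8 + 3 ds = 9*s^2/16 + 3*s + C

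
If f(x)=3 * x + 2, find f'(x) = 3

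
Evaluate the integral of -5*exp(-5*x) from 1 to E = -exp(-5) + exp(-5*E)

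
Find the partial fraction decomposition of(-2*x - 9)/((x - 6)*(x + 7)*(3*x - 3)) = 5/(312*(x + 7)) + 11/(120*(x - 1)) - 7/(65*(x - 6))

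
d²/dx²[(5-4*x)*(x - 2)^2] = 42 - 24*x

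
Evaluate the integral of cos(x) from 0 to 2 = sin(2)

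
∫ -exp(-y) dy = exp(-y) + C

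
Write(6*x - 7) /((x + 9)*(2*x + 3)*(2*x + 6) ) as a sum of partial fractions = -32/(45*(2*x + 3)) - 61/(180*(x + 9)) + 25/(36*(x + 3))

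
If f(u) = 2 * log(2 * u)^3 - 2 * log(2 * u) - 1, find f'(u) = (6*log(u)^2 + 12*log(2)*log(u) - 2 + 6*log(2)^2)/u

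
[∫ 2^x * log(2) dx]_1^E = -2 + 2^E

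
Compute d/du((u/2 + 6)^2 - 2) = u/2 + 6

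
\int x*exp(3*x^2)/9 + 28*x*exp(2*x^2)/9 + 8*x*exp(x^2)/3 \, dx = (exp(2*x^2) + 42*exp(x^2) + 72)*exp(x^2)/54 + C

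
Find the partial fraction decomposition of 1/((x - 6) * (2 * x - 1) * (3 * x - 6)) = 4/(99*(2*x - 1)) - 1/(36*(x - 2)) + 1/(132*(x - 6))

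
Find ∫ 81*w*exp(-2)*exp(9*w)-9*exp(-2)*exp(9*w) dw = (9*w - 2)*exp(9*w - 2) + C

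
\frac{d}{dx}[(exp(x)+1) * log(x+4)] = (x*exp(x)*log(x + 4) + 4*exp(x)*log(x + 4) + exp(x) + 1)/(x + 4)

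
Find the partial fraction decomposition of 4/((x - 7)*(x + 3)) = -2/(5*(x + 3)) + 2/(5*(x - 7))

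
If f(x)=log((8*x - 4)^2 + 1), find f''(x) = (-8192*x^2 + 8192*x - 1920)/(4096*x^4 - 8192*x^3 + 6272*x^2 - 2176*x + 289)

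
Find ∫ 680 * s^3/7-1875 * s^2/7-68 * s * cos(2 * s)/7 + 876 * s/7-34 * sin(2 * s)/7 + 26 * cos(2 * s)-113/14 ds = (91 - 34*s)*(-10*s^3 + 10*s^2 + s + 2*sin(2*s) + 6)/14 + C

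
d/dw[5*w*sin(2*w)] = 10*w*cos(2*w) + 5*sin(2*w)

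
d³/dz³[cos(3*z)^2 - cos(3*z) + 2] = -27*sin(3*z) + 108*sin(6*z)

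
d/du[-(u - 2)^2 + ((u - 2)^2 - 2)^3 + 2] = 6*u^5 - 60*u^4 + 216*u^3 - 336*u^2 + 214*u - 44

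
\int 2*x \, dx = x^2 + C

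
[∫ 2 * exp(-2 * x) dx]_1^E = -(E - exp(-1))*exp(-1) + (-exp(-E) + exp(E))*exp(-E)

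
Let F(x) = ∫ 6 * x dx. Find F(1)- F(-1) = 0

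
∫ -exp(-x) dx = exp(-x) + C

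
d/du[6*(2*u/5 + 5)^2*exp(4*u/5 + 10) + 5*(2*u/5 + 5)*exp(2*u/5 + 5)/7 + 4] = 96*u^2*exp(4*u/5 + 10)/125 + 4*u*exp(2*u/5 + 5)/35 + 528*u*exp(4*u/5 + 10)/25 + 12*exp(2*u/5 + 5)/7 + 144*exp(4*u/5 + 10)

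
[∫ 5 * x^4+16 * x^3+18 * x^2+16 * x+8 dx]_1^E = -27 + (2 + E)^2*(2*E + exp(3))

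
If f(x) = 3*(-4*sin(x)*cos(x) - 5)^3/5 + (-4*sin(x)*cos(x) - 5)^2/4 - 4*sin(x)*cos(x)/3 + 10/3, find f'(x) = 144*(1 - cos(2*x))^2*cos(2*x)/5 - 70*sin(4*x) - 3434*cos(2*x)/15 + 144*cos(4*x)/5 + 144/5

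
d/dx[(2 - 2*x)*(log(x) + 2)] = (-2*x*log(x) - 6*x + 2)/x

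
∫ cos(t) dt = sin(t) + C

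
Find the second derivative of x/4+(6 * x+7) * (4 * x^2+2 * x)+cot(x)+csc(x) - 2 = 144*x + 80 - 1/sin(x) + 2*cos(x)/sin(x)^3 + 2/sin(x)^3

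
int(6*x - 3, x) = 3*x^2 - 3*x + C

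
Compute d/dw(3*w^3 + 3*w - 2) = 9*w^2 + 3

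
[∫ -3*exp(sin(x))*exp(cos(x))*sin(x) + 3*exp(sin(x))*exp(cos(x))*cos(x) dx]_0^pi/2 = 0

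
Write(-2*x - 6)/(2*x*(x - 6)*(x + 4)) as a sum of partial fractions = 1/(40*(x + 4)) - 3/(20*(x - 6)) + 1/(8*x)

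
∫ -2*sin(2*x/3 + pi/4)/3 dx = cos(2*x/3 + pi/4) + C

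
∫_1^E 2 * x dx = -1 + exp(2)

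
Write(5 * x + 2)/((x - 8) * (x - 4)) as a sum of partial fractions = -11/(2*(x - 4)) + 21/(2*(x - 8))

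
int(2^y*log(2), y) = 2^y + C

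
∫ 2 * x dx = x^2 + C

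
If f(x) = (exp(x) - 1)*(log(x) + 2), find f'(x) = (x*exp(x)*log(x) + 2*x*exp(x) + exp(x) - 1)/x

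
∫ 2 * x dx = x^2 + C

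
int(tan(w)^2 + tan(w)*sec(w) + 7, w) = 6*w + tan(w) + sec(w) + C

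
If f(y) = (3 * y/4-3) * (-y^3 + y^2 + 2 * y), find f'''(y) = 45/2 - 18*y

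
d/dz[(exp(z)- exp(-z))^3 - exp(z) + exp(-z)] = (3*exp(6*z) - 4*exp(4*z) - 4*exp(2*z) + 3)*exp(-3*z)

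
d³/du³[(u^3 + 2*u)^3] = 504*u^6 + 1260*u^4 + 720*u^2 + 48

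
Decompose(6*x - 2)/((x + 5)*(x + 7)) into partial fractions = 22/(x + 7) - 16/(x + 5)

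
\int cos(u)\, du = sin(u) + C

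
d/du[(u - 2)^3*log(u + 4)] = (3*u^3*log(u + 4) + u^3 - 6*u^2 - 36*u*log(u + 4) + 12*u + 48*log(u + 4) - 8)/(u + 4)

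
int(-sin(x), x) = cos(x) + C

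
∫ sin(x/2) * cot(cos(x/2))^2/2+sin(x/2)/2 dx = cot(cos(x/2)) + C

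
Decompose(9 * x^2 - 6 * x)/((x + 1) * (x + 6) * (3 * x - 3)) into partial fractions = 24/(7*(x + 6)) - 1/(2*(x + 1)) + 1/(14*(x - 1))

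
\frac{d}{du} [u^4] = 4*u^3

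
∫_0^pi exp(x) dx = -1 + exp(pi)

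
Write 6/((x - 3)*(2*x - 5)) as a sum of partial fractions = -12/(2*x - 5) + 6/(x - 3)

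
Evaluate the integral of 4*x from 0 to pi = 2*pi^2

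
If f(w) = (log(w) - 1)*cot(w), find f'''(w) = (-6*w^3*log(w)*cot(w)^4 - 8*w^3*log(w)*cot(w)^2 - 2*w^3*log(w) + 6*w^3*cot(w)^4 + 8*w^3*cot(w)^2 + 2*w^3 + 6*w^2*cot(w)^3 + 6*w^2*cot(w) + 3*w*cot(w)^2 + 3*w + 2*cot(w))/w^3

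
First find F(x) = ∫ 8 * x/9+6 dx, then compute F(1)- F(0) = 58/9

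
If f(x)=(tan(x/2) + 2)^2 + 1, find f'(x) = (sin(x/2)/cos(x/2) + 2)/cos(x/2)^2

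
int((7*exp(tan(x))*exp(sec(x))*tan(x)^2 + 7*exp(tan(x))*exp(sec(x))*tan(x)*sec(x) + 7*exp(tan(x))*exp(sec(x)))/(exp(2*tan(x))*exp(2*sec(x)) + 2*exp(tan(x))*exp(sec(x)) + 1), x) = (11*exp(tan(x) + sec(x)) + 4)/(exp(tan(x) + sec(x)) + 1) + C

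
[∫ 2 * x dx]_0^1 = 1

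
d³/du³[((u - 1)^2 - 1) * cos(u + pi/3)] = u^2*sin(u + pi/3) - 2*u*sin(u + pi/3) - 6*u*cos(u + pi/3) - 6*sqrt(2)*sin(u + pi/12)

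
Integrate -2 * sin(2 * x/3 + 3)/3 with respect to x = cos(2*x/3 + 3) + C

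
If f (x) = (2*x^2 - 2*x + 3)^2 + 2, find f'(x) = 16*x^3 - 24*x^2 + 32*x - 12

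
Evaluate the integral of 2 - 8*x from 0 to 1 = -2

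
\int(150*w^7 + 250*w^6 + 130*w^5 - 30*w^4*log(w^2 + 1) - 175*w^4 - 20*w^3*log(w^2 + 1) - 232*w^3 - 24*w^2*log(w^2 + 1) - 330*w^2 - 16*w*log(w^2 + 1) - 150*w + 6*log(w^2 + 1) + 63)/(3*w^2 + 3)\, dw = -35*w^3 - 35*w^2 + 21*w + (5*w^3 + 5*w^2 - 3*w - log(w^2 + 1))^2/3 + 7*log(w^2 + 1) + C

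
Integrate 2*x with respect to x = x^2 + C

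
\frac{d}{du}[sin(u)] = cos(u)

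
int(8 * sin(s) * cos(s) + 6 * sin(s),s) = -2*(2*cos(s) + 3)*cos(s) + C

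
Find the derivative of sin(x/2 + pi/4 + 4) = cos(x/2 + pi/4 + 4)/2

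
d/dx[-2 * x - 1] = -2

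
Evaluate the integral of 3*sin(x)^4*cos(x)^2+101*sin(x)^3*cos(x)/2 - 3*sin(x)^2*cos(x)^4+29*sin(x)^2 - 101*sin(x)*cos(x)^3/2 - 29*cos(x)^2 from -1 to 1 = (-233 + cos(4))*sin(2)/8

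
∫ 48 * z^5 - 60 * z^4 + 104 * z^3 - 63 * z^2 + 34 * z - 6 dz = 8*z^6 - 12*z^5 + 26*z^4 - 21*z^3 + 17*z^2 - 6*z + C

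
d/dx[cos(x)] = -sin(x)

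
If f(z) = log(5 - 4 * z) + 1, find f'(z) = 4/(4*z - 5)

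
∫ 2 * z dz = z^2 + C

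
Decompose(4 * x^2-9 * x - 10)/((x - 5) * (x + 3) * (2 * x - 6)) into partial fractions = 53/(96*(x + 3)) + 1/(24*(x - 3)) + 45/(32*(x - 5))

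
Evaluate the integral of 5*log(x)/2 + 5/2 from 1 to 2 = 5*log(2)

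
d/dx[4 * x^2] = 8*x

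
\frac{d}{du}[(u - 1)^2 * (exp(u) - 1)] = u^2*exp(u) - 2*u - exp(u) + 2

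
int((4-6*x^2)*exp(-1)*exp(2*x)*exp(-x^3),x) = 2*exp(-x^3 + 2*x - 1) + C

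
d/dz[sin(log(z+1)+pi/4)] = cos(log(z + 1) + pi/4)/(z + 1)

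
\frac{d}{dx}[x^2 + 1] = 2*x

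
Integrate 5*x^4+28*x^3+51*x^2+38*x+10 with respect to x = x^5 + 7*x^4 + 17*x^3 + 19*x^2 + 10*x + C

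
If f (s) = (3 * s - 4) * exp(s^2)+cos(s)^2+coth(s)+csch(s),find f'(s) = 6*s^2*exp(s^2) - 8*s*exp(s^2) + 3*exp(s^2) - sin(2*s) - cosh(s)/sinh(s)^2 - 1/sinh(s)^2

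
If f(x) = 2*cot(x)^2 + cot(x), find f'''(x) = -48*cot(x)^5 - 6*cot(x)^4 - 80*cot(x)^3 - 8*cot(x)^2 - 32*cot(x) - 2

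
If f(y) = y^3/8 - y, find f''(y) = 3*y/4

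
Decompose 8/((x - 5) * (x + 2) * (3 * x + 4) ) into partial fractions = -36/(19*(3*x + 4)) + 4/(7*(x + 2)) + 8/(133*(x - 5))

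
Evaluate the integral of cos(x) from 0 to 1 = sin(1)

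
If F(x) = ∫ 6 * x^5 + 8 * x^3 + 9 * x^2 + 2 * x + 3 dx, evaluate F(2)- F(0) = 130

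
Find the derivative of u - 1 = 1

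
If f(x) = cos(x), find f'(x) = -sin(x)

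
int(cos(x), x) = sin(x) + C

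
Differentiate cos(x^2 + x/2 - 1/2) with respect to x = -(2*x + 1/2)*sin(x^2 + x/2 - 1/2)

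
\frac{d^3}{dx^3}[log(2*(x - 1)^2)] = 4/(x^3 - 3*x^2 + 3*x - 1)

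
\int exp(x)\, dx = exp(x) + C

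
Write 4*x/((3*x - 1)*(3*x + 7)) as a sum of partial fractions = 7/(6*(3*x + 7)) + 1/(6*(3*x - 1))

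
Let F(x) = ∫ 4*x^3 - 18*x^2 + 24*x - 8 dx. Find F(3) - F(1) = 4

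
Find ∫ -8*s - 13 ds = -4*s^2 - 13*s + C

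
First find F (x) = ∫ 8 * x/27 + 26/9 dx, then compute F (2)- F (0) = 172/27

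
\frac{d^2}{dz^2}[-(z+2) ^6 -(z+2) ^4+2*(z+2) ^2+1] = -30*z^4 - 240*z^3 - 732*z^2 - 1008*z - 524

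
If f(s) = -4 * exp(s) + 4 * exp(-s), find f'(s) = (-4*exp(2*s) - 4)*exp(-s)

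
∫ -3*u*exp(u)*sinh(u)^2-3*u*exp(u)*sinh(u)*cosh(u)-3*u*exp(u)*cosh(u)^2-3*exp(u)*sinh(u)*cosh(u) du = -3*u*exp(u)*sinh(2*u)/2 + C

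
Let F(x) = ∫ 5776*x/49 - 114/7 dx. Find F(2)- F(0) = 9956/49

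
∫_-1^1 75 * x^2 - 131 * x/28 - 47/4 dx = 53/2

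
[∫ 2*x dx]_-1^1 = 0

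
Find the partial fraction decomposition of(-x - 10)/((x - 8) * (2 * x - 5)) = 25/(11*(2*x - 5)) - 18/(11*(x - 8))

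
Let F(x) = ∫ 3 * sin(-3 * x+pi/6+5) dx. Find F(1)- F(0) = cos(pi/6 + 2) - cos(pi/6 + 5)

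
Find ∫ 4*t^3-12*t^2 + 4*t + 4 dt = t^4 - 4*t^3 + 2*t^2 + 4*t + C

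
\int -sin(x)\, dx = cos(x) + C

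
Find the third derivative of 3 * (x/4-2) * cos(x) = 3*x*sin(x)/4 - 6*sin(x) - 9*cos(x)/4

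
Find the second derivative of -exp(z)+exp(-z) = (1 - exp(2*z))*exp(-z)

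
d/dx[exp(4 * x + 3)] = 4*exp(4*x + 3)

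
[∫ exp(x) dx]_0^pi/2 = -1 + exp(pi/2)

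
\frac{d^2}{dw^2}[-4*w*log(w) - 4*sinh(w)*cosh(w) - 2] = -(8*w*sinh(2*w) + 4)/w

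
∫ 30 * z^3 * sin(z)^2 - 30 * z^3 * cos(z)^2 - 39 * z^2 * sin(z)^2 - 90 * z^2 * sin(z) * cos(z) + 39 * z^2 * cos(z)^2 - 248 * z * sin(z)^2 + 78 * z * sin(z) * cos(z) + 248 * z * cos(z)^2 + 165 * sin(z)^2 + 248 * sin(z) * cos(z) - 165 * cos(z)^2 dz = (-15*z^3 + 39*z^2/2 + 124*z - 165/2)*sin(2*z) + C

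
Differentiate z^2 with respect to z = 2*z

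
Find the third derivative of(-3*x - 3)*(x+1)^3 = -72*x - 72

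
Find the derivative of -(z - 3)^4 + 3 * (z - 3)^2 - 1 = -4*z^3 + 36*z^2 - 102*z + 90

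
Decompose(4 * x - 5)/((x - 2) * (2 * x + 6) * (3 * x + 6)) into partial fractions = -17/(30*(x + 3)) + 13/(24*(x + 2)) + 1/(40*(x - 2))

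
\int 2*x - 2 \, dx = x^2 - 2*x + C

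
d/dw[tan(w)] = cos(w)^(-2)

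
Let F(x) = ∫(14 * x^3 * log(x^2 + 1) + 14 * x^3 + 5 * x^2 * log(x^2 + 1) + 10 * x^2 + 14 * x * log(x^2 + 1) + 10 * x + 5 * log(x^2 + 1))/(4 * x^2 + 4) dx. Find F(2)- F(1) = -17*log(2)/4 + 43*log(5)/4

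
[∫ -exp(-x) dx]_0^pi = -1 + exp(-pi)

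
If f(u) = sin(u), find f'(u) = cos(u)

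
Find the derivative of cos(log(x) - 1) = -sin(log(x) - 1)/x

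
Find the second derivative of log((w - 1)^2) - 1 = -2/(w^2 - 2*w + 1)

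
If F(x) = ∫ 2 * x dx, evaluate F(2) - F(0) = 4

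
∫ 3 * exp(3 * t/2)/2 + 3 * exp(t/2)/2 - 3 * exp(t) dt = (exp(t/2) - 1)^3 + C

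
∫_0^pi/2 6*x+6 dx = 3*pi^2/4 + 3*pi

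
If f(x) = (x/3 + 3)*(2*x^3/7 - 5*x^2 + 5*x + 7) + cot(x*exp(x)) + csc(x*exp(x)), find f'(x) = 8*x^3/21 - 17*x^2/7 - x*exp(x)*cos(x*exp(x))/sin(x*exp(x))^2 - x*exp(x)/sin(x*exp(x))^2 - 80*x/3 - exp(x)*cos(x*exp(x))/sin(x*exp(x))^2 - exp(x)/sin(x*exp(x))^2 + 52/3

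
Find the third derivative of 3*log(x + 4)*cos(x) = (3*x^3*log(x + 4)*sin(x) + 36*x^2*log(x + 4)*sin(x) - 9*x^2*cos(x) + 144*x*log(x + 4)*sin(x) + 9*x*sin(x) - 72*x*cos(x) + 192*log(x + 4)*sin(x) + 36*sin(x) - 138*cos(x))/(x^3 + 12*x^2 + 48*x + 64)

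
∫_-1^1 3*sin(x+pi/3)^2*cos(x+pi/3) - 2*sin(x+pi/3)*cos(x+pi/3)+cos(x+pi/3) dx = -sqrt(3)*sin(2)/2 + sin(3)/2 + 7*sin(1)/4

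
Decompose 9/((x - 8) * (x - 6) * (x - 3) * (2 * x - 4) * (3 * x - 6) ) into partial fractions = -17/(192*(x - 2)) - 1/(16*(x - 2)^2) + 1/(10*(x - 3)) - 1/(64*(x - 6)) + 1/(240*(x - 8))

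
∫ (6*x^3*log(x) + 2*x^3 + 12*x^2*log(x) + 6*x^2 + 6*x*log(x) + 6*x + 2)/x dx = 2*(x + 1)^3*log(x) + C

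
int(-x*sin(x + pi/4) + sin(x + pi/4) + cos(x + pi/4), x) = (x - 1)*cos(x + pi/4) + C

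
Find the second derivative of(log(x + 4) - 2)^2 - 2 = (6 - 2*log(x + 4))/(x^2 + 8*x + 16)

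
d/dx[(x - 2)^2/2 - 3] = x - 2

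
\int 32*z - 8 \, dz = 16*z^2 - 8*z + C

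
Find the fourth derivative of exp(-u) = exp(-u)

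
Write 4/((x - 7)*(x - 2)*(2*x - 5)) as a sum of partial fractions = -16/(9*(2*x - 5)) + 4/(5*(x - 2)) + 4/(45*(x - 7))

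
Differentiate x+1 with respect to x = 1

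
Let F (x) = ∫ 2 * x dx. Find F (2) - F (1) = 3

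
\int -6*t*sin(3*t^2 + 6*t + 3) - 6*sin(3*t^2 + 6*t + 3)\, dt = cos(3*(t + 1)^2) + C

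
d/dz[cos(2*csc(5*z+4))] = 10*sin(2*csc(5*z + 4))*cot(5*z + 4)*csc(5*z + 4)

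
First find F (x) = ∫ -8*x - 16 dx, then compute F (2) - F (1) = -28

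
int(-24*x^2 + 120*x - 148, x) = -8*x^3 + 60*x^2 - 148*x + C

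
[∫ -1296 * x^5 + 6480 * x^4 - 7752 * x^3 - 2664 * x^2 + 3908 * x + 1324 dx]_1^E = -1754 + 8*(-3*exp(2) + 3 + 6*E)^3 - 2*exp(2) + 2*(-3*exp(2) + 3 + 6*E)^2/3 + 4*E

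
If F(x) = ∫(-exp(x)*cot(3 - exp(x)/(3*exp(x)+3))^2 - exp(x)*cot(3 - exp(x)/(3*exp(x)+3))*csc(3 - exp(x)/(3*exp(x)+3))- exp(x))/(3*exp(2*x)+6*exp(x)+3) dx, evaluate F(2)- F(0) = cot(17/6) - csc(-exp(2)/(3*(1 + exp(2))) + 3) - cot(-exp(2)/(3*(1 + exp(2))) + 3) + csc(17/6)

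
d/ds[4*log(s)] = 4/s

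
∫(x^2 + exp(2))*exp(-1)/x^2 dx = x*exp(-1) - E/x + C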